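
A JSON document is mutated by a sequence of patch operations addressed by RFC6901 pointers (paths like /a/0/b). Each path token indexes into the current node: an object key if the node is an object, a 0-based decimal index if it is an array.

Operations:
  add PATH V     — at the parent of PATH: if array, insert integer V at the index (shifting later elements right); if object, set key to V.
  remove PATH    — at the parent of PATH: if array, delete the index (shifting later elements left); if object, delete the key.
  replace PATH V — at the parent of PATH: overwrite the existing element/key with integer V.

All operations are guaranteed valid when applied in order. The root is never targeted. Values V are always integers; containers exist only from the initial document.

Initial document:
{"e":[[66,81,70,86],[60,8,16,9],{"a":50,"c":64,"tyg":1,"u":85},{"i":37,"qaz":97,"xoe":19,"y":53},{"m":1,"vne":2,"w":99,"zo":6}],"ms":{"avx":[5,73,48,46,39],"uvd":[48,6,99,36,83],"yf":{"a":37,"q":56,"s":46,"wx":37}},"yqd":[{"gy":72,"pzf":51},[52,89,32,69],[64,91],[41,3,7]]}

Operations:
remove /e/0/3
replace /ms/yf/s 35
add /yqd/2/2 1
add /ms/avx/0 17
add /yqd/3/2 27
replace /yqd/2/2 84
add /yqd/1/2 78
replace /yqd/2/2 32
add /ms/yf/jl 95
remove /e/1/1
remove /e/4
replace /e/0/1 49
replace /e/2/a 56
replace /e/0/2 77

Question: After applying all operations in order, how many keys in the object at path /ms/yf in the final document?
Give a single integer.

After op 1 (remove /e/0/3): {"e":[[66,81,70],[60,8,16,9],{"a":50,"c":64,"tyg":1,"u":85},{"i":37,"qaz":97,"xoe":19,"y":53},{"m":1,"vne":2,"w":99,"zo":6}],"ms":{"avx":[5,73,48,46,39],"uvd":[48,6,99,36,83],"yf":{"a":37,"q":56,"s":46,"wx":37}},"yqd":[{"gy":72,"pzf":51},[52,89,32,69],[64,91],[41,3,7]]}
After op 2 (replace /ms/yf/s 35): {"e":[[66,81,70],[60,8,16,9],{"a":50,"c":64,"tyg":1,"u":85},{"i":37,"qaz":97,"xoe":19,"y":53},{"m":1,"vne":2,"w":99,"zo":6}],"ms":{"avx":[5,73,48,46,39],"uvd":[48,6,99,36,83],"yf":{"a":37,"q":56,"s":35,"wx":37}},"yqd":[{"gy":72,"pzf":51},[52,89,32,69],[64,91],[41,3,7]]}
After op 3 (add /yqd/2/2 1): {"e":[[66,81,70],[60,8,16,9],{"a":50,"c":64,"tyg":1,"u":85},{"i":37,"qaz":97,"xoe":19,"y":53},{"m":1,"vne":2,"w":99,"zo":6}],"ms":{"avx":[5,73,48,46,39],"uvd":[48,6,99,36,83],"yf":{"a":37,"q":56,"s":35,"wx":37}},"yqd":[{"gy":72,"pzf":51},[52,89,32,69],[64,91,1],[41,3,7]]}
After op 4 (add /ms/avx/0 17): {"e":[[66,81,70],[60,8,16,9],{"a":50,"c":64,"tyg":1,"u":85},{"i":37,"qaz":97,"xoe":19,"y":53},{"m":1,"vne":2,"w":99,"zo":6}],"ms":{"avx":[17,5,73,48,46,39],"uvd":[48,6,99,36,83],"yf":{"a":37,"q":56,"s":35,"wx":37}},"yqd":[{"gy":72,"pzf":51},[52,89,32,69],[64,91,1],[41,3,7]]}
After op 5 (add /yqd/3/2 27): {"e":[[66,81,70],[60,8,16,9],{"a":50,"c":64,"tyg":1,"u":85},{"i":37,"qaz":97,"xoe":19,"y":53},{"m":1,"vne":2,"w":99,"zo":6}],"ms":{"avx":[17,5,73,48,46,39],"uvd":[48,6,99,36,83],"yf":{"a":37,"q":56,"s":35,"wx":37}},"yqd":[{"gy":72,"pzf":51},[52,89,32,69],[64,91,1],[41,3,27,7]]}
After op 6 (replace /yqd/2/2 84): {"e":[[66,81,70],[60,8,16,9],{"a":50,"c":64,"tyg":1,"u":85},{"i":37,"qaz":97,"xoe":19,"y":53},{"m":1,"vne":2,"w":99,"zo":6}],"ms":{"avx":[17,5,73,48,46,39],"uvd":[48,6,99,36,83],"yf":{"a":37,"q":56,"s":35,"wx":37}},"yqd":[{"gy":72,"pzf":51},[52,89,32,69],[64,91,84],[41,3,27,7]]}
After op 7 (add /yqd/1/2 78): {"e":[[66,81,70],[60,8,16,9],{"a":50,"c":64,"tyg":1,"u":85},{"i":37,"qaz":97,"xoe":19,"y":53},{"m":1,"vne":2,"w":99,"zo":6}],"ms":{"avx":[17,5,73,48,46,39],"uvd":[48,6,99,36,83],"yf":{"a":37,"q":56,"s":35,"wx":37}},"yqd":[{"gy":72,"pzf":51},[52,89,78,32,69],[64,91,84],[41,3,27,7]]}
After op 8 (replace /yqd/2/2 32): {"e":[[66,81,70],[60,8,16,9],{"a":50,"c":64,"tyg":1,"u":85},{"i":37,"qaz":97,"xoe":19,"y":53},{"m":1,"vne":2,"w":99,"zo":6}],"ms":{"avx":[17,5,73,48,46,39],"uvd":[48,6,99,36,83],"yf":{"a":37,"q":56,"s":35,"wx":37}},"yqd":[{"gy":72,"pzf":51},[52,89,78,32,69],[64,91,32],[41,3,27,7]]}
After op 9 (add /ms/yf/jl 95): {"e":[[66,81,70],[60,8,16,9],{"a":50,"c":64,"tyg":1,"u":85},{"i":37,"qaz":97,"xoe":19,"y":53},{"m":1,"vne":2,"w":99,"zo":6}],"ms":{"avx":[17,5,73,48,46,39],"uvd":[48,6,99,36,83],"yf":{"a":37,"jl":95,"q":56,"s":35,"wx":37}},"yqd":[{"gy":72,"pzf":51},[52,89,78,32,69],[64,91,32],[41,3,27,7]]}
After op 10 (remove /e/1/1): {"e":[[66,81,70],[60,16,9],{"a":50,"c":64,"tyg":1,"u":85},{"i":37,"qaz":97,"xoe":19,"y":53},{"m":1,"vne":2,"w":99,"zo":6}],"ms":{"avx":[17,5,73,48,46,39],"uvd":[48,6,99,36,83],"yf":{"a":37,"jl":95,"q":56,"s":35,"wx":37}},"yqd":[{"gy":72,"pzf":51},[52,89,78,32,69],[64,91,32],[41,3,27,7]]}
After op 11 (remove /e/4): {"e":[[66,81,70],[60,16,9],{"a":50,"c":64,"tyg":1,"u":85},{"i":37,"qaz":97,"xoe":19,"y":53}],"ms":{"avx":[17,5,73,48,46,39],"uvd":[48,6,99,36,83],"yf":{"a":37,"jl":95,"q":56,"s":35,"wx":37}},"yqd":[{"gy":72,"pzf":51},[52,89,78,32,69],[64,91,32],[41,3,27,7]]}
After op 12 (replace /e/0/1 49): {"e":[[66,49,70],[60,16,9],{"a":50,"c":64,"tyg":1,"u":85},{"i":37,"qaz":97,"xoe":19,"y":53}],"ms":{"avx":[17,5,73,48,46,39],"uvd":[48,6,99,36,83],"yf":{"a":37,"jl":95,"q":56,"s":35,"wx":37}},"yqd":[{"gy":72,"pzf":51},[52,89,78,32,69],[64,91,32],[41,3,27,7]]}
After op 13 (replace /e/2/a 56): {"e":[[66,49,70],[60,16,9],{"a":56,"c":64,"tyg":1,"u":85},{"i":37,"qaz":97,"xoe":19,"y":53}],"ms":{"avx":[17,5,73,48,46,39],"uvd":[48,6,99,36,83],"yf":{"a":37,"jl":95,"q":56,"s":35,"wx":37}},"yqd":[{"gy":72,"pzf":51},[52,89,78,32,69],[64,91,32],[41,3,27,7]]}
After op 14 (replace /e/0/2 77): {"e":[[66,49,77],[60,16,9],{"a":56,"c":64,"tyg":1,"u":85},{"i":37,"qaz":97,"xoe":19,"y":53}],"ms":{"avx":[17,5,73,48,46,39],"uvd":[48,6,99,36,83],"yf":{"a":37,"jl":95,"q":56,"s":35,"wx":37}},"yqd":[{"gy":72,"pzf":51},[52,89,78,32,69],[64,91,32],[41,3,27,7]]}
Size at path /ms/yf: 5

Answer: 5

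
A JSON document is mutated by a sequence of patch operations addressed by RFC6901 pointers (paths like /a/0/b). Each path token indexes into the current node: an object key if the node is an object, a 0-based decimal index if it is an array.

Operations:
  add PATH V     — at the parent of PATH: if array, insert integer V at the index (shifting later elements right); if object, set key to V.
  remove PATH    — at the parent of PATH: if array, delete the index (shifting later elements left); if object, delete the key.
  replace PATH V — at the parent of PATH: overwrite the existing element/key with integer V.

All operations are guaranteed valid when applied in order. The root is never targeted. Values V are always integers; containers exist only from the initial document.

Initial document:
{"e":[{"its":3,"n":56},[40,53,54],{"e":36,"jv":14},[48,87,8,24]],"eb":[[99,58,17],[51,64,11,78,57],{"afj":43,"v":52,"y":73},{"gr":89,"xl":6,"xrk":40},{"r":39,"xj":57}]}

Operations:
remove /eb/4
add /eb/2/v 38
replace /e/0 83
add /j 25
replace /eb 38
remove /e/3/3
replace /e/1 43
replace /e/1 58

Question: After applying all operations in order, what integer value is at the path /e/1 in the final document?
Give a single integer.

Answer: 58

Derivation:
After op 1 (remove /eb/4): {"e":[{"its":3,"n":56},[40,53,54],{"e":36,"jv":14},[48,87,8,24]],"eb":[[99,58,17],[51,64,11,78,57],{"afj":43,"v":52,"y":73},{"gr":89,"xl":6,"xrk":40}]}
After op 2 (add /eb/2/v 38): {"e":[{"its":3,"n":56},[40,53,54],{"e":36,"jv":14},[48,87,8,24]],"eb":[[99,58,17],[51,64,11,78,57],{"afj":43,"v":38,"y":73},{"gr":89,"xl":6,"xrk":40}]}
After op 3 (replace /e/0 83): {"e":[83,[40,53,54],{"e":36,"jv":14},[48,87,8,24]],"eb":[[99,58,17],[51,64,11,78,57],{"afj":43,"v":38,"y":73},{"gr":89,"xl":6,"xrk":40}]}
After op 4 (add /j 25): {"e":[83,[40,53,54],{"e":36,"jv":14},[48,87,8,24]],"eb":[[99,58,17],[51,64,11,78,57],{"afj":43,"v":38,"y":73},{"gr":89,"xl":6,"xrk":40}],"j":25}
After op 5 (replace /eb 38): {"e":[83,[40,53,54],{"e":36,"jv":14},[48,87,8,24]],"eb":38,"j":25}
After op 6 (remove /e/3/3): {"e":[83,[40,53,54],{"e":36,"jv":14},[48,87,8]],"eb":38,"j":25}
After op 7 (replace /e/1 43): {"e":[83,43,{"e":36,"jv":14},[48,87,8]],"eb":38,"j":25}
After op 8 (replace /e/1 58): {"e":[83,58,{"e":36,"jv":14},[48,87,8]],"eb":38,"j":25}
Value at /e/1: 58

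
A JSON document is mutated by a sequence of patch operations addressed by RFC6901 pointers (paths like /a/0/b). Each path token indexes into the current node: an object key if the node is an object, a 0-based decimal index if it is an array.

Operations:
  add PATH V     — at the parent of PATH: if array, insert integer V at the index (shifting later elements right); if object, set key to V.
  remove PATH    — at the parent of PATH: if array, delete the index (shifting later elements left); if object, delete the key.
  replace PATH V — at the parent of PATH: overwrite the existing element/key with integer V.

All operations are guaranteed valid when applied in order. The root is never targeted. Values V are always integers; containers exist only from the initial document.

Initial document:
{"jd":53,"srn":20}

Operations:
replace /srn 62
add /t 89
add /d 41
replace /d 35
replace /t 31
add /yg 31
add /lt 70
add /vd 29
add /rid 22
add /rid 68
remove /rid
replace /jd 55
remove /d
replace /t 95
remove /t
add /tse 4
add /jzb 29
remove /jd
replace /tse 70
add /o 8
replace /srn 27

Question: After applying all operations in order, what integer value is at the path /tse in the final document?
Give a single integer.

Answer: 70

Derivation:
After op 1 (replace /srn 62): {"jd":53,"srn":62}
After op 2 (add /t 89): {"jd":53,"srn":62,"t":89}
After op 3 (add /d 41): {"d":41,"jd":53,"srn":62,"t":89}
After op 4 (replace /d 35): {"d":35,"jd":53,"srn":62,"t":89}
After op 5 (replace /t 31): {"d":35,"jd":53,"srn":62,"t":31}
After op 6 (add /yg 31): {"d":35,"jd":53,"srn":62,"t":31,"yg":31}
After op 7 (add /lt 70): {"d":35,"jd":53,"lt":70,"srn":62,"t":31,"yg":31}
After op 8 (add /vd 29): {"d":35,"jd":53,"lt":70,"srn":62,"t":31,"vd":29,"yg":31}
After op 9 (add /rid 22): {"d":35,"jd":53,"lt":70,"rid":22,"srn":62,"t":31,"vd":29,"yg":31}
After op 10 (add /rid 68): {"d":35,"jd":53,"lt":70,"rid":68,"srn":62,"t":31,"vd":29,"yg":31}
After op 11 (remove /rid): {"d":35,"jd":53,"lt":70,"srn":62,"t":31,"vd":29,"yg":31}
After op 12 (replace /jd 55): {"d":35,"jd":55,"lt":70,"srn":62,"t":31,"vd":29,"yg":31}
After op 13 (remove /d): {"jd":55,"lt":70,"srn":62,"t":31,"vd":29,"yg":31}
After op 14 (replace /t 95): {"jd":55,"lt":70,"srn":62,"t":95,"vd":29,"yg":31}
After op 15 (remove /t): {"jd":55,"lt":70,"srn":62,"vd":29,"yg":31}
After op 16 (add /tse 4): {"jd":55,"lt":70,"srn":62,"tse":4,"vd":29,"yg":31}
After op 17 (add /jzb 29): {"jd":55,"jzb":29,"lt":70,"srn":62,"tse":4,"vd":29,"yg":31}
After op 18 (remove /jd): {"jzb":29,"lt":70,"srn":62,"tse":4,"vd":29,"yg":31}
After op 19 (replace /tse 70): {"jzb":29,"lt":70,"srn":62,"tse":70,"vd":29,"yg":31}
After op 20 (add /o 8): {"jzb":29,"lt":70,"o":8,"srn":62,"tse":70,"vd":29,"yg":31}
After op 21 (replace /srn 27): {"jzb":29,"lt":70,"o":8,"srn":27,"tse":70,"vd":29,"yg":31}
Value at /tse: 70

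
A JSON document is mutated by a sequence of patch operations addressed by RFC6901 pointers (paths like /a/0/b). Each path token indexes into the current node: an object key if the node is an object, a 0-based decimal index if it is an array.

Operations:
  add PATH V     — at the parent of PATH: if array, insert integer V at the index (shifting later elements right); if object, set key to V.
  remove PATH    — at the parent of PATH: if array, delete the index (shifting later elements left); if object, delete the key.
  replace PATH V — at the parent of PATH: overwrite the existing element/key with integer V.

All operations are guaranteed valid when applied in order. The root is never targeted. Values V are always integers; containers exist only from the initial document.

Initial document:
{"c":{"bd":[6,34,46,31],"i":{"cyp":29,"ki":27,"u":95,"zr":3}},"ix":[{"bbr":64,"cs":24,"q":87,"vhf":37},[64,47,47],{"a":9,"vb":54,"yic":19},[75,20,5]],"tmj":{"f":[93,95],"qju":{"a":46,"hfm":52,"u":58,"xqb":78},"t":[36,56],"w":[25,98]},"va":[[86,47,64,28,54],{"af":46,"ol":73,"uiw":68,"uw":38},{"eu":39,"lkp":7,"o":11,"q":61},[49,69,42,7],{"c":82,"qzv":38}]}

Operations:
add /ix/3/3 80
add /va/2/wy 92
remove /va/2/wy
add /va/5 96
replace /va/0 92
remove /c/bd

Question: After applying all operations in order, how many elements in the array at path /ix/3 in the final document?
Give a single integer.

Answer: 4

Derivation:
After op 1 (add /ix/3/3 80): {"c":{"bd":[6,34,46,31],"i":{"cyp":29,"ki":27,"u":95,"zr":3}},"ix":[{"bbr":64,"cs":24,"q":87,"vhf":37},[64,47,47],{"a":9,"vb":54,"yic":19},[75,20,5,80]],"tmj":{"f":[93,95],"qju":{"a":46,"hfm":52,"u":58,"xqb":78},"t":[36,56],"w":[25,98]},"va":[[86,47,64,28,54],{"af":46,"ol":73,"uiw":68,"uw":38},{"eu":39,"lkp":7,"o":11,"q":61},[49,69,42,7],{"c":82,"qzv":38}]}
After op 2 (add /va/2/wy 92): {"c":{"bd":[6,34,46,31],"i":{"cyp":29,"ki":27,"u":95,"zr":3}},"ix":[{"bbr":64,"cs":24,"q":87,"vhf":37},[64,47,47],{"a":9,"vb":54,"yic":19},[75,20,5,80]],"tmj":{"f":[93,95],"qju":{"a":46,"hfm":52,"u":58,"xqb":78},"t":[36,56],"w":[25,98]},"va":[[86,47,64,28,54],{"af":46,"ol":73,"uiw":68,"uw":38},{"eu":39,"lkp":7,"o":11,"q":61,"wy":92},[49,69,42,7],{"c":82,"qzv":38}]}
After op 3 (remove /va/2/wy): {"c":{"bd":[6,34,46,31],"i":{"cyp":29,"ki":27,"u":95,"zr":3}},"ix":[{"bbr":64,"cs":24,"q":87,"vhf":37},[64,47,47],{"a":9,"vb":54,"yic":19},[75,20,5,80]],"tmj":{"f":[93,95],"qju":{"a":46,"hfm":52,"u":58,"xqb":78},"t":[36,56],"w":[25,98]},"va":[[86,47,64,28,54],{"af":46,"ol":73,"uiw":68,"uw":38},{"eu":39,"lkp":7,"o":11,"q":61},[49,69,42,7],{"c":82,"qzv":38}]}
After op 4 (add /va/5 96): {"c":{"bd":[6,34,46,31],"i":{"cyp":29,"ki":27,"u":95,"zr":3}},"ix":[{"bbr":64,"cs":24,"q":87,"vhf":37},[64,47,47],{"a":9,"vb":54,"yic":19},[75,20,5,80]],"tmj":{"f":[93,95],"qju":{"a":46,"hfm":52,"u":58,"xqb":78},"t":[36,56],"w":[25,98]},"va":[[86,47,64,28,54],{"af":46,"ol":73,"uiw":68,"uw":38},{"eu":39,"lkp":7,"o":11,"q":61},[49,69,42,7],{"c":82,"qzv":38},96]}
After op 5 (replace /va/0 92): {"c":{"bd":[6,34,46,31],"i":{"cyp":29,"ki":27,"u":95,"zr":3}},"ix":[{"bbr":64,"cs":24,"q":87,"vhf":37},[64,47,47],{"a":9,"vb":54,"yic":19},[75,20,5,80]],"tmj":{"f":[93,95],"qju":{"a":46,"hfm":52,"u":58,"xqb":78},"t":[36,56],"w":[25,98]},"va":[92,{"af":46,"ol":73,"uiw":68,"uw":38},{"eu":39,"lkp":7,"o":11,"q":61},[49,69,42,7],{"c":82,"qzv":38},96]}
After op 6 (remove /c/bd): {"c":{"i":{"cyp":29,"ki":27,"u":95,"zr":3}},"ix":[{"bbr":64,"cs":24,"q":87,"vhf":37},[64,47,47],{"a":9,"vb":54,"yic":19},[75,20,5,80]],"tmj":{"f":[93,95],"qju":{"a":46,"hfm":52,"u":58,"xqb":78},"t":[36,56],"w":[25,98]},"va":[92,{"af":46,"ol":73,"uiw":68,"uw":38},{"eu":39,"lkp":7,"o":11,"q":61},[49,69,42,7],{"c":82,"qzv":38},96]}
Size at path /ix/3: 4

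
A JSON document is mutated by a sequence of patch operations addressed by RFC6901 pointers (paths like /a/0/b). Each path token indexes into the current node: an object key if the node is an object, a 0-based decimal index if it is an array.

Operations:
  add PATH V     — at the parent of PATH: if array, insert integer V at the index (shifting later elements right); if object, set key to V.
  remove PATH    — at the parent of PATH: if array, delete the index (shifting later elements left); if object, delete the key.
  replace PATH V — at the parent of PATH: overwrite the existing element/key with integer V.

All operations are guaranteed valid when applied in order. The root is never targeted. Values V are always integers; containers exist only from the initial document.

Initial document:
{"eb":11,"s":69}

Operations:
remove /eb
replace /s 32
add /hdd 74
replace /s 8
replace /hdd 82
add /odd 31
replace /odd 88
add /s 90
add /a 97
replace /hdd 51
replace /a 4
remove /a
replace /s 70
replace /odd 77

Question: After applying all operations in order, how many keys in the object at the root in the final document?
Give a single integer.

After op 1 (remove /eb): {"s":69}
After op 2 (replace /s 32): {"s":32}
After op 3 (add /hdd 74): {"hdd":74,"s":32}
After op 4 (replace /s 8): {"hdd":74,"s":8}
After op 5 (replace /hdd 82): {"hdd":82,"s":8}
After op 6 (add /odd 31): {"hdd":82,"odd":31,"s":8}
After op 7 (replace /odd 88): {"hdd":82,"odd":88,"s":8}
After op 8 (add /s 90): {"hdd":82,"odd":88,"s":90}
After op 9 (add /a 97): {"a":97,"hdd":82,"odd":88,"s":90}
After op 10 (replace /hdd 51): {"a":97,"hdd":51,"odd":88,"s":90}
After op 11 (replace /a 4): {"a":4,"hdd":51,"odd":88,"s":90}
After op 12 (remove /a): {"hdd":51,"odd":88,"s":90}
After op 13 (replace /s 70): {"hdd":51,"odd":88,"s":70}
After op 14 (replace /odd 77): {"hdd":51,"odd":77,"s":70}
Size at the root: 3

Answer: 3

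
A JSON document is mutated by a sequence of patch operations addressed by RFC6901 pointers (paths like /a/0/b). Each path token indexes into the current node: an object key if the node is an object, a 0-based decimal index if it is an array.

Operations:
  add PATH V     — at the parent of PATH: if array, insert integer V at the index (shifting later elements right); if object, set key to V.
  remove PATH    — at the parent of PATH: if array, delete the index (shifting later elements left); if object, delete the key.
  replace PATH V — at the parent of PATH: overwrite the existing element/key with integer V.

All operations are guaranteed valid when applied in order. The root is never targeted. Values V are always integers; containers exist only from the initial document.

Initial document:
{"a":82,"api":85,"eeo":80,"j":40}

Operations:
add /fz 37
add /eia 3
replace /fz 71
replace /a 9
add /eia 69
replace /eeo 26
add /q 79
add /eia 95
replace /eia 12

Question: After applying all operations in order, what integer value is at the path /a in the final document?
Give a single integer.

After op 1 (add /fz 37): {"a":82,"api":85,"eeo":80,"fz":37,"j":40}
After op 2 (add /eia 3): {"a":82,"api":85,"eeo":80,"eia":3,"fz":37,"j":40}
After op 3 (replace /fz 71): {"a":82,"api":85,"eeo":80,"eia":3,"fz":71,"j":40}
After op 4 (replace /a 9): {"a":9,"api":85,"eeo":80,"eia":3,"fz":71,"j":40}
After op 5 (add /eia 69): {"a":9,"api":85,"eeo":80,"eia":69,"fz":71,"j":40}
After op 6 (replace /eeo 26): {"a":9,"api":85,"eeo":26,"eia":69,"fz":71,"j":40}
After op 7 (add /q 79): {"a":9,"api":85,"eeo":26,"eia":69,"fz":71,"j":40,"q":79}
After op 8 (add /eia 95): {"a":9,"api":85,"eeo":26,"eia":95,"fz":71,"j":40,"q":79}
After op 9 (replace /eia 12): {"a":9,"api":85,"eeo":26,"eia":12,"fz":71,"j":40,"q":79}
Value at /a: 9

Answer: 9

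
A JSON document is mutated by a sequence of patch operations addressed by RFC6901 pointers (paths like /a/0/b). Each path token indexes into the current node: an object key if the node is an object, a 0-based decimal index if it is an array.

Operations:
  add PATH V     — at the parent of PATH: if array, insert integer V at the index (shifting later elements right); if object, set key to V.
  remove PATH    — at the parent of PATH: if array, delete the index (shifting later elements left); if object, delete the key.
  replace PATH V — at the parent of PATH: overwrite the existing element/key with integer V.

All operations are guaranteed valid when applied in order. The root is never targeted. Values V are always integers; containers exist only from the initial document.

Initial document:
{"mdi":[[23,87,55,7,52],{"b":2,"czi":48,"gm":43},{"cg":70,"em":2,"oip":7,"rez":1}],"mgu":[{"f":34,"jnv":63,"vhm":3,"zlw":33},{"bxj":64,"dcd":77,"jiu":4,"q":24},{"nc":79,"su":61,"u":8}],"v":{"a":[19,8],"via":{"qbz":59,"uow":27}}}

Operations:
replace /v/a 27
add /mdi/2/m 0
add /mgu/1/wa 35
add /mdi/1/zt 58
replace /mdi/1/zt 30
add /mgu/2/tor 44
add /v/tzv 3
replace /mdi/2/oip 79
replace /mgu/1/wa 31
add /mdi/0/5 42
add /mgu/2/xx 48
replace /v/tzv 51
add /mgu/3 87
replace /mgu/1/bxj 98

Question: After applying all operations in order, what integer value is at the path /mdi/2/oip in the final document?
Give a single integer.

After op 1 (replace /v/a 27): {"mdi":[[23,87,55,7,52],{"b":2,"czi":48,"gm":43},{"cg":70,"em":2,"oip":7,"rez":1}],"mgu":[{"f":34,"jnv":63,"vhm":3,"zlw":33},{"bxj":64,"dcd":77,"jiu":4,"q":24},{"nc":79,"su":61,"u":8}],"v":{"a":27,"via":{"qbz":59,"uow":27}}}
After op 2 (add /mdi/2/m 0): {"mdi":[[23,87,55,7,52],{"b":2,"czi":48,"gm":43},{"cg":70,"em":2,"m":0,"oip":7,"rez":1}],"mgu":[{"f":34,"jnv":63,"vhm":3,"zlw":33},{"bxj":64,"dcd":77,"jiu":4,"q":24},{"nc":79,"su":61,"u":8}],"v":{"a":27,"via":{"qbz":59,"uow":27}}}
After op 3 (add /mgu/1/wa 35): {"mdi":[[23,87,55,7,52],{"b":2,"czi":48,"gm":43},{"cg":70,"em":2,"m":0,"oip":7,"rez":1}],"mgu":[{"f":34,"jnv":63,"vhm":3,"zlw":33},{"bxj":64,"dcd":77,"jiu":4,"q":24,"wa":35},{"nc":79,"su":61,"u":8}],"v":{"a":27,"via":{"qbz":59,"uow":27}}}
After op 4 (add /mdi/1/zt 58): {"mdi":[[23,87,55,7,52],{"b":2,"czi":48,"gm":43,"zt":58},{"cg":70,"em":2,"m":0,"oip":7,"rez":1}],"mgu":[{"f":34,"jnv":63,"vhm":3,"zlw":33},{"bxj":64,"dcd":77,"jiu":4,"q":24,"wa":35},{"nc":79,"su":61,"u":8}],"v":{"a":27,"via":{"qbz":59,"uow":27}}}
After op 5 (replace /mdi/1/zt 30): {"mdi":[[23,87,55,7,52],{"b":2,"czi":48,"gm":43,"zt":30},{"cg":70,"em":2,"m":0,"oip":7,"rez":1}],"mgu":[{"f":34,"jnv":63,"vhm":3,"zlw":33},{"bxj":64,"dcd":77,"jiu":4,"q":24,"wa":35},{"nc":79,"su":61,"u":8}],"v":{"a":27,"via":{"qbz":59,"uow":27}}}
After op 6 (add /mgu/2/tor 44): {"mdi":[[23,87,55,7,52],{"b":2,"czi":48,"gm":43,"zt":30},{"cg":70,"em":2,"m":0,"oip":7,"rez":1}],"mgu":[{"f":34,"jnv":63,"vhm":3,"zlw":33},{"bxj":64,"dcd":77,"jiu":4,"q":24,"wa":35},{"nc":79,"su":61,"tor":44,"u":8}],"v":{"a":27,"via":{"qbz":59,"uow":27}}}
After op 7 (add /v/tzv 3): {"mdi":[[23,87,55,7,52],{"b":2,"czi":48,"gm":43,"zt":30},{"cg":70,"em":2,"m":0,"oip":7,"rez":1}],"mgu":[{"f":34,"jnv":63,"vhm":3,"zlw":33},{"bxj":64,"dcd":77,"jiu":4,"q":24,"wa":35},{"nc":79,"su":61,"tor":44,"u":8}],"v":{"a":27,"tzv":3,"via":{"qbz":59,"uow":27}}}
After op 8 (replace /mdi/2/oip 79): {"mdi":[[23,87,55,7,52],{"b":2,"czi":48,"gm":43,"zt":30},{"cg":70,"em":2,"m":0,"oip":79,"rez":1}],"mgu":[{"f":34,"jnv":63,"vhm":3,"zlw":33},{"bxj":64,"dcd":77,"jiu":4,"q":24,"wa":35},{"nc":79,"su":61,"tor":44,"u":8}],"v":{"a":27,"tzv":3,"via":{"qbz":59,"uow":27}}}
After op 9 (replace /mgu/1/wa 31): {"mdi":[[23,87,55,7,52],{"b":2,"czi":48,"gm":43,"zt":30},{"cg":70,"em":2,"m":0,"oip":79,"rez":1}],"mgu":[{"f":34,"jnv":63,"vhm":3,"zlw":33},{"bxj":64,"dcd":77,"jiu":4,"q":24,"wa":31},{"nc":79,"su":61,"tor":44,"u":8}],"v":{"a":27,"tzv":3,"via":{"qbz":59,"uow":27}}}
After op 10 (add /mdi/0/5 42): {"mdi":[[23,87,55,7,52,42],{"b":2,"czi":48,"gm":43,"zt":30},{"cg":70,"em":2,"m":0,"oip":79,"rez":1}],"mgu":[{"f":34,"jnv":63,"vhm":3,"zlw":33},{"bxj":64,"dcd":77,"jiu":4,"q":24,"wa":31},{"nc":79,"su":61,"tor":44,"u":8}],"v":{"a":27,"tzv":3,"via":{"qbz":59,"uow":27}}}
After op 11 (add /mgu/2/xx 48): {"mdi":[[23,87,55,7,52,42],{"b":2,"czi":48,"gm":43,"zt":30},{"cg":70,"em":2,"m":0,"oip":79,"rez":1}],"mgu":[{"f":34,"jnv":63,"vhm":3,"zlw":33},{"bxj":64,"dcd":77,"jiu":4,"q":24,"wa":31},{"nc":79,"su":61,"tor":44,"u":8,"xx":48}],"v":{"a":27,"tzv":3,"via":{"qbz":59,"uow":27}}}
After op 12 (replace /v/tzv 51): {"mdi":[[23,87,55,7,52,42],{"b":2,"czi":48,"gm":43,"zt":30},{"cg":70,"em":2,"m":0,"oip":79,"rez":1}],"mgu":[{"f":34,"jnv":63,"vhm":3,"zlw":33},{"bxj":64,"dcd":77,"jiu":4,"q":24,"wa":31},{"nc":79,"su":61,"tor":44,"u":8,"xx":48}],"v":{"a":27,"tzv":51,"via":{"qbz":59,"uow":27}}}
After op 13 (add /mgu/3 87): {"mdi":[[23,87,55,7,52,42],{"b":2,"czi":48,"gm":43,"zt":30},{"cg":70,"em":2,"m":0,"oip":79,"rez":1}],"mgu":[{"f":34,"jnv":63,"vhm":3,"zlw":33},{"bxj":64,"dcd":77,"jiu":4,"q":24,"wa":31},{"nc":79,"su":61,"tor":44,"u":8,"xx":48},87],"v":{"a":27,"tzv":51,"via":{"qbz":59,"uow":27}}}
After op 14 (replace /mgu/1/bxj 98): {"mdi":[[23,87,55,7,52,42],{"b":2,"czi":48,"gm":43,"zt":30},{"cg":70,"em":2,"m":0,"oip":79,"rez":1}],"mgu":[{"f":34,"jnv":63,"vhm":3,"zlw":33},{"bxj":98,"dcd":77,"jiu":4,"q":24,"wa":31},{"nc":79,"su":61,"tor":44,"u":8,"xx":48},87],"v":{"a":27,"tzv":51,"via":{"qbz":59,"uow":27}}}
Value at /mdi/2/oip: 79

Answer: 79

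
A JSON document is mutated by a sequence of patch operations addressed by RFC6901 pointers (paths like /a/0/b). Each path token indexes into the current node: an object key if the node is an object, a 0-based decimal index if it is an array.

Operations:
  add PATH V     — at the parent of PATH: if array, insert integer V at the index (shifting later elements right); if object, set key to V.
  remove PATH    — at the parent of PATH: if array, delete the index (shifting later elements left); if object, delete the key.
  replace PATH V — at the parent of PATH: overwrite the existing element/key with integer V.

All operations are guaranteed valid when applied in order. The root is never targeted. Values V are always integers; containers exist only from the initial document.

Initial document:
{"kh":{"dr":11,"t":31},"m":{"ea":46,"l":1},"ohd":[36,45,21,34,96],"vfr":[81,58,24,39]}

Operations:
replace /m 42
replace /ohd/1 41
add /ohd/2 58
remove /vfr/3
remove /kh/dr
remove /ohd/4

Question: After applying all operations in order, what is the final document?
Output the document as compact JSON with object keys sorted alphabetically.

After op 1 (replace /m 42): {"kh":{"dr":11,"t":31},"m":42,"ohd":[36,45,21,34,96],"vfr":[81,58,24,39]}
After op 2 (replace /ohd/1 41): {"kh":{"dr":11,"t":31},"m":42,"ohd":[36,41,21,34,96],"vfr":[81,58,24,39]}
After op 3 (add /ohd/2 58): {"kh":{"dr":11,"t":31},"m":42,"ohd":[36,41,58,21,34,96],"vfr":[81,58,24,39]}
After op 4 (remove /vfr/3): {"kh":{"dr":11,"t":31},"m":42,"ohd":[36,41,58,21,34,96],"vfr":[81,58,24]}
After op 5 (remove /kh/dr): {"kh":{"t":31},"m":42,"ohd":[36,41,58,21,34,96],"vfr":[81,58,24]}
After op 6 (remove /ohd/4): {"kh":{"t":31},"m":42,"ohd":[36,41,58,21,96],"vfr":[81,58,24]}

Answer: {"kh":{"t":31},"m":42,"ohd":[36,41,58,21,96],"vfr":[81,58,24]}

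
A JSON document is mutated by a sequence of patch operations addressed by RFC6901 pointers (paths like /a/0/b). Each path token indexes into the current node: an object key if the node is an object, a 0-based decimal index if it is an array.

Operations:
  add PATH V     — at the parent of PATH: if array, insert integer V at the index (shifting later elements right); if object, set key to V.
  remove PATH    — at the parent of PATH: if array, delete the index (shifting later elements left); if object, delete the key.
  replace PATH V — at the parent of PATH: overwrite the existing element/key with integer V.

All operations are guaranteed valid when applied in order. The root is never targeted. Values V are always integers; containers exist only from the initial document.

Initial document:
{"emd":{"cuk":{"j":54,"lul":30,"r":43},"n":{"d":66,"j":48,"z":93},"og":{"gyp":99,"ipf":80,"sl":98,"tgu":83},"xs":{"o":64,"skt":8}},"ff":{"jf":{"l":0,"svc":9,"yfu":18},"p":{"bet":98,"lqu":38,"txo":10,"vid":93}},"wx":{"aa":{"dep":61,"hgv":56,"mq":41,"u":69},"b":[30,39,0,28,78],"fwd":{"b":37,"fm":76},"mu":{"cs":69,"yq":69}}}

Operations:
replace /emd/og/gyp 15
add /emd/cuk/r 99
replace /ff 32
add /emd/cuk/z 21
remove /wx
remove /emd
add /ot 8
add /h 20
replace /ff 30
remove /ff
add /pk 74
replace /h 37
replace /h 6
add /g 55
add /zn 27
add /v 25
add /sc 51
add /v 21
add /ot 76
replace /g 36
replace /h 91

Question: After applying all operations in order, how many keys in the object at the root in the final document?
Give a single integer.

After op 1 (replace /emd/og/gyp 15): {"emd":{"cuk":{"j":54,"lul":30,"r":43},"n":{"d":66,"j":48,"z":93},"og":{"gyp":15,"ipf":80,"sl":98,"tgu":83},"xs":{"o":64,"skt":8}},"ff":{"jf":{"l":0,"svc":9,"yfu":18},"p":{"bet":98,"lqu":38,"txo":10,"vid":93}},"wx":{"aa":{"dep":61,"hgv":56,"mq":41,"u":69},"b":[30,39,0,28,78],"fwd":{"b":37,"fm":76},"mu":{"cs":69,"yq":69}}}
After op 2 (add /emd/cuk/r 99): {"emd":{"cuk":{"j":54,"lul":30,"r":99},"n":{"d":66,"j":48,"z":93},"og":{"gyp":15,"ipf":80,"sl":98,"tgu":83},"xs":{"o":64,"skt":8}},"ff":{"jf":{"l":0,"svc":9,"yfu":18},"p":{"bet":98,"lqu":38,"txo":10,"vid":93}},"wx":{"aa":{"dep":61,"hgv":56,"mq":41,"u":69},"b":[30,39,0,28,78],"fwd":{"b":37,"fm":76},"mu":{"cs":69,"yq":69}}}
After op 3 (replace /ff 32): {"emd":{"cuk":{"j":54,"lul":30,"r":99},"n":{"d":66,"j":48,"z":93},"og":{"gyp":15,"ipf":80,"sl":98,"tgu":83},"xs":{"o":64,"skt":8}},"ff":32,"wx":{"aa":{"dep":61,"hgv":56,"mq":41,"u":69},"b":[30,39,0,28,78],"fwd":{"b":37,"fm":76},"mu":{"cs":69,"yq":69}}}
After op 4 (add /emd/cuk/z 21): {"emd":{"cuk":{"j":54,"lul":30,"r":99,"z":21},"n":{"d":66,"j":48,"z":93},"og":{"gyp":15,"ipf":80,"sl":98,"tgu":83},"xs":{"o":64,"skt":8}},"ff":32,"wx":{"aa":{"dep":61,"hgv":56,"mq":41,"u":69},"b":[30,39,0,28,78],"fwd":{"b":37,"fm":76},"mu":{"cs":69,"yq":69}}}
After op 5 (remove /wx): {"emd":{"cuk":{"j":54,"lul":30,"r":99,"z":21},"n":{"d":66,"j":48,"z":93},"og":{"gyp":15,"ipf":80,"sl":98,"tgu":83},"xs":{"o":64,"skt":8}},"ff":32}
After op 6 (remove /emd): {"ff":32}
After op 7 (add /ot 8): {"ff":32,"ot":8}
After op 8 (add /h 20): {"ff":32,"h":20,"ot":8}
After op 9 (replace /ff 30): {"ff":30,"h":20,"ot":8}
After op 10 (remove /ff): {"h":20,"ot":8}
After op 11 (add /pk 74): {"h":20,"ot":8,"pk":74}
After op 12 (replace /h 37): {"h":37,"ot":8,"pk":74}
After op 13 (replace /h 6): {"h":6,"ot":8,"pk":74}
After op 14 (add /g 55): {"g":55,"h":6,"ot":8,"pk":74}
After op 15 (add /zn 27): {"g":55,"h":6,"ot":8,"pk":74,"zn":27}
After op 16 (add /v 25): {"g":55,"h":6,"ot":8,"pk":74,"v":25,"zn":27}
After op 17 (add /sc 51): {"g":55,"h":6,"ot":8,"pk":74,"sc":51,"v":25,"zn":27}
After op 18 (add /v 21): {"g":55,"h":6,"ot":8,"pk":74,"sc":51,"v":21,"zn":27}
After op 19 (add /ot 76): {"g":55,"h":6,"ot":76,"pk":74,"sc":51,"v":21,"zn":27}
After op 20 (replace /g 36): {"g":36,"h":6,"ot":76,"pk":74,"sc":51,"v":21,"zn":27}
After op 21 (replace /h 91): {"g":36,"h":91,"ot":76,"pk":74,"sc":51,"v":21,"zn":27}
Size at the root: 7

Answer: 7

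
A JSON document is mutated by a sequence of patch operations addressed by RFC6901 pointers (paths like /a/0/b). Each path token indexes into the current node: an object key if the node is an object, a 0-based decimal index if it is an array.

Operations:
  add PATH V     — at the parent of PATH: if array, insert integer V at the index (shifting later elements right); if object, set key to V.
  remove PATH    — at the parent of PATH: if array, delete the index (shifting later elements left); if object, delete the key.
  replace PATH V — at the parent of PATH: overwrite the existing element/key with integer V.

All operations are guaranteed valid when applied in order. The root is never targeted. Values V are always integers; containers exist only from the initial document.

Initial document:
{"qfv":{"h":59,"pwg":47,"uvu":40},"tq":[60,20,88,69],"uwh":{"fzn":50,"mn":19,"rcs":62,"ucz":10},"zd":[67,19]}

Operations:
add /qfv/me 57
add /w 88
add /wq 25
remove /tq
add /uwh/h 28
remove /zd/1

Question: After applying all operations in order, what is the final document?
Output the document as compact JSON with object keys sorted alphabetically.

After op 1 (add /qfv/me 57): {"qfv":{"h":59,"me":57,"pwg":47,"uvu":40},"tq":[60,20,88,69],"uwh":{"fzn":50,"mn":19,"rcs":62,"ucz":10},"zd":[67,19]}
After op 2 (add /w 88): {"qfv":{"h":59,"me":57,"pwg":47,"uvu":40},"tq":[60,20,88,69],"uwh":{"fzn":50,"mn":19,"rcs":62,"ucz":10},"w":88,"zd":[67,19]}
After op 3 (add /wq 25): {"qfv":{"h":59,"me":57,"pwg":47,"uvu":40},"tq":[60,20,88,69],"uwh":{"fzn":50,"mn":19,"rcs":62,"ucz":10},"w":88,"wq":25,"zd":[67,19]}
After op 4 (remove /tq): {"qfv":{"h":59,"me":57,"pwg":47,"uvu":40},"uwh":{"fzn":50,"mn":19,"rcs":62,"ucz":10},"w":88,"wq":25,"zd":[67,19]}
After op 5 (add /uwh/h 28): {"qfv":{"h":59,"me":57,"pwg":47,"uvu":40},"uwh":{"fzn":50,"h":28,"mn":19,"rcs":62,"ucz":10},"w":88,"wq":25,"zd":[67,19]}
After op 6 (remove /zd/1): {"qfv":{"h":59,"me":57,"pwg":47,"uvu":40},"uwh":{"fzn":50,"h":28,"mn":19,"rcs":62,"ucz":10},"w":88,"wq":25,"zd":[67]}

Answer: {"qfv":{"h":59,"me":57,"pwg":47,"uvu":40},"uwh":{"fzn":50,"h":28,"mn":19,"rcs":62,"ucz":10},"w":88,"wq":25,"zd":[67]}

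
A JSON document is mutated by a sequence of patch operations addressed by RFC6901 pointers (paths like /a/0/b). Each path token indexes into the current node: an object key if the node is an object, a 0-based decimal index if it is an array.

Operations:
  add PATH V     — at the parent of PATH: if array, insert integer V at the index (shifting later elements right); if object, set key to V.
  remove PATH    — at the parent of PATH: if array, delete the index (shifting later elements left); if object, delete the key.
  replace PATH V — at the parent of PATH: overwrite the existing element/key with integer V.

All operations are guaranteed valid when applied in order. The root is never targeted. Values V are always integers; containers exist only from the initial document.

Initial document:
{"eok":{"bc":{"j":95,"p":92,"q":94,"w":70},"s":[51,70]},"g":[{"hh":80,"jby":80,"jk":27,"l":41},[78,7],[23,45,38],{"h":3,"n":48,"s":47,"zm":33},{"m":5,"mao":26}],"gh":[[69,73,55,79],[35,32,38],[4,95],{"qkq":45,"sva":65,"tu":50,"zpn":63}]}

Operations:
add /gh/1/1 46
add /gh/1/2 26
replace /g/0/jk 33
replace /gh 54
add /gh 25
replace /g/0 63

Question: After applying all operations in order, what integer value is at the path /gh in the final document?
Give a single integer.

After op 1 (add /gh/1/1 46): {"eok":{"bc":{"j":95,"p":92,"q":94,"w":70},"s":[51,70]},"g":[{"hh":80,"jby":80,"jk":27,"l":41},[78,7],[23,45,38],{"h":3,"n":48,"s":47,"zm":33},{"m":5,"mao":26}],"gh":[[69,73,55,79],[35,46,32,38],[4,95],{"qkq":45,"sva":65,"tu":50,"zpn":63}]}
After op 2 (add /gh/1/2 26): {"eok":{"bc":{"j":95,"p":92,"q":94,"w":70},"s":[51,70]},"g":[{"hh":80,"jby":80,"jk":27,"l":41},[78,7],[23,45,38],{"h":3,"n":48,"s":47,"zm":33},{"m":5,"mao":26}],"gh":[[69,73,55,79],[35,46,26,32,38],[4,95],{"qkq":45,"sva":65,"tu":50,"zpn":63}]}
After op 3 (replace /g/0/jk 33): {"eok":{"bc":{"j":95,"p":92,"q":94,"w":70},"s":[51,70]},"g":[{"hh":80,"jby":80,"jk":33,"l":41},[78,7],[23,45,38],{"h":3,"n":48,"s":47,"zm":33},{"m":5,"mao":26}],"gh":[[69,73,55,79],[35,46,26,32,38],[4,95],{"qkq":45,"sva":65,"tu":50,"zpn":63}]}
After op 4 (replace /gh 54): {"eok":{"bc":{"j":95,"p":92,"q":94,"w":70},"s":[51,70]},"g":[{"hh":80,"jby":80,"jk":33,"l":41},[78,7],[23,45,38],{"h":3,"n":48,"s":47,"zm":33},{"m":5,"mao":26}],"gh":54}
After op 5 (add /gh 25): {"eok":{"bc":{"j":95,"p":92,"q":94,"w":70},"s":[51,70]},"g":[{"hh":80,"jby":80,"jk":33,"l":41},[78,7],[23,45,38],{"h":3,"n":48,"s":47,"zm":33},{"m":5,"mao":26}],"gh":25}
After op 6 (replace /g/0 63): {"eok":{"bc":{"j":95,"p":92,"q":94,"w":70},"s":[51,70]},"g":[63,[78,7],[23,45,38],{"h":3,"n":48,"s":47,"zm":33},{"m":5,"mao":26}],"gh":25}
Value at /gh: 25

Answer: 25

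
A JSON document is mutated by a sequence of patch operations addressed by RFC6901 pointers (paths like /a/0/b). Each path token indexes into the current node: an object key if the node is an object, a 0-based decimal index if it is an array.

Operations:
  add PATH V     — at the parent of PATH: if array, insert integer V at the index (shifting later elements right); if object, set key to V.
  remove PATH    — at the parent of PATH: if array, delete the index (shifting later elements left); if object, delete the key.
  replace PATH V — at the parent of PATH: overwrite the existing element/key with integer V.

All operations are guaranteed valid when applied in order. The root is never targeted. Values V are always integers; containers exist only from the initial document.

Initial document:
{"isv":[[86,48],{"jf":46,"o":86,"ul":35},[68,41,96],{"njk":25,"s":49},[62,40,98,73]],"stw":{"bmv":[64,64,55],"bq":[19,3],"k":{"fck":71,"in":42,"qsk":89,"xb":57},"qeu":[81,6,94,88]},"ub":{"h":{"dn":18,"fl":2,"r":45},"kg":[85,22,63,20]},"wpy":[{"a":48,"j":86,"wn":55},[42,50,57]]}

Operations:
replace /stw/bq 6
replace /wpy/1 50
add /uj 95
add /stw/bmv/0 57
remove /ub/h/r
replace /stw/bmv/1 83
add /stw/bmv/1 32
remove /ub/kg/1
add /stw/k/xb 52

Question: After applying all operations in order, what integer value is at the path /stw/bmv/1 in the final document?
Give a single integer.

After op 1 (replace /stw/bq 6): {"isv":[[86,48],{"jf":46,"o":86,"ul":35},[68,41,96],{"njk":25,"s":49},[62,40,98,73]],"stw":{"bmv":[64,64,55],"bq":6,"k":{"fck":71,"in":42,"qsk":89,"xb":57},"qeu":[81,6,94,88]},"ub":{"h":{"dn":18,"fl":2,"r":45},"kg":[85,22,63,20]},"wpy":[{"a":48,"j":86,"wn":55},[42,50,57]]}
After op 2 (replace /wpy/1 50): {"isv":[[86,48],{"jf":46,"o":86,"ul":35},[68,41,96],{"njk":25,"s":49},[62,40,98,73]],"stw":{"bmv":[64,64,55],"bq":6,"k":{"fck":71,"in":42,"qsk":89,"xb":57},"qeu":[81,6,94,88]},"ub":{"h":{"dn":18,"fl":2,"r":45},"kg":[85,22,63,20]},"wpy":[{"a":48,"j":86,"wn":55},50]}
After op 3 (add /uj 95): {"isv":[[86,48],{"jf":46,"o":86,"ul":35},[68,41,96],{"njk":25,"s":49},[62,40,98,73]],"stw":{"bmv":[64,64,55],"bq":6,"k":{"fck":71,"in":42,"qsk":89,"xb":57},"qeu":[81,6,94,88]},"ub":{"h":{"dn":18,"fl":2,"r":45},"kg":[85,22,63,20]},"uj":95,"wpy":[{"a":48,"j":86,"wn":55},50]}
After op 4 (add /stw/bmv/0 57): {"isv":[[86,48],{"jf":46,"o":86,"ul":35},[68,41,96],{"njk":25,"s":49},[62,40,98,73]],"stw":{"bmv":[57,64,64,55],"bq":6,"k":{"fck":71,"in":42,"qsk":89,"xb":57},"qeu":[81,6,94,88]},"ub":{"h":{"dn":18,"fl":2,"r":45},"kg":[85,22,63,20]},"uj":95,"wpy":[{"a":48,"j":86,"wn":55},50]}
After op 5 (remove /ub/h/r): {"isv":[[86,48],{"jf":46,"o":86,"ul":35},[68,41,96],{"njk":25,"s":49},[62,40,98,73]],"stw":{"bmv":[57,64,64,55],"bq":6,"k":{"fck":71,"in":42,"qsk":89,"xb":57},"qeu":[81,6,94,88]},"ub":{"h":{"dn":18,"fl":2},"kg":[85,22,63,20]},"uj":95,"wpy":[{"a":48,"j":86,"wn":55},50]}
After op 6 (replace /stw/bmv/1 83): {"isv":[[86,48],{"jf":46,"o":86,"ul":35},[68,41,96],{"njk":25,"s":49},[62,40,98,73]],"stw":{"bmv":[57,83,64,55],"bq":6,"k":{"fck":71,"in":42,"qsk":89,"xb":57},"qeu":[81,6,94,88]},"ub":{"h":{"dn":18,"fl":2},"kg":[85,22,63,20]},"uj":95,"wpy":[{"a":48,"j":86,"wn":55},50]}
After op 7 (add /stw/bmv/1 32): {"isv":[[86,48],{"jf":46,"o":86,"ul":35},[68,41,96],{"njk":25,"s":49},[62,40,98,73]],"stw":{"bmv":[57,32,83,64,55],"bq":6,"k":{"fck":71,"in":42,"qsk":89,"xb":57},"qeu":[81,6,94,88]},"ub":{"h":{"dn":18,"fl":2},"kg":[85,22,63,20]},"uj":95,"wpy":[{"a":48,"j":86,"wn":55},50]}
After op 8 (remove /ub/kg/1): {"isv":[[86,48],{"jf":46,"o":86,"ul":35},[68,41,96],{"njk":25,"s":49},[62,40,98,73]],"stw":{"bmv":[57,32,83,64,55],"bq":6,"k":{"fck":71,"in":42,"qsk":89,"xb":57},"qeu":[81,6,94,88]},"ub":{"h":{"dn":18,"fl":2},"kg":[85,63,20]},"uj":95,"wpy":[{"a":48,"j":86,"wn":55},50]}
After op 9 (add /stw/k/xb 52): {"isv":[[86,48],{"jf":46,"o":86,"ul":35},[68,41,96],{"njk":25,"s":49},[62,40,98,73]],"stw":{"bmv":[57,32,83,64,55],"bq":6,"k":{"fck":71,"in":42,"qsk":89,"xb":52},"qeu":[81,6,94,88]},"ub":{"h":{"dn":18,"fl":2},"kg":[85,63,20]},"uj":95,"wpy":[{"a":48,"j":86,"wn":55},50]}
Value at /stw/bmv/1: 32

Answer: 32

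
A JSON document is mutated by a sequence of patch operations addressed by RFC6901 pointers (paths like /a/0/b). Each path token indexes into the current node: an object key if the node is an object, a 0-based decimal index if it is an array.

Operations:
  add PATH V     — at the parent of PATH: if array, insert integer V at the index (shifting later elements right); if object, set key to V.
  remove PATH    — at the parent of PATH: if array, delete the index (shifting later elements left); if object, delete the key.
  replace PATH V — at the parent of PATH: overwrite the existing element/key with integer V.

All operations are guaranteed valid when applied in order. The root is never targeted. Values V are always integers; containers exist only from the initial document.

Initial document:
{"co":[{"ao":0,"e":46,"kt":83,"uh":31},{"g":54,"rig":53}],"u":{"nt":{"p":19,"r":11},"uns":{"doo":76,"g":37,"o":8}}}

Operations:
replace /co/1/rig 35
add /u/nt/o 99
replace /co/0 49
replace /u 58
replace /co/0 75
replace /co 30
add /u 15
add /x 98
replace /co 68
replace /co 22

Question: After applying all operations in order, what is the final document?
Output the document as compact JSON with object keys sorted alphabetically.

Answer: {"co":22,"u":15,"x":98}

Derivation:
After op 1 (replace /co/1/rig 35): {"co":[{"ao":0,"e":46,"kt":83,"uh":31},{"g":54,"rig":35}],"u":{"nt":{"p":19,"r":11},"uns":{"doo":76,"g":37,"o":8}}}
After op 2 (add /u/nt/o 99): {"co":[{"ao":0,"e":46,"kt":83,"uh":31},{"g":54,"rig":35}],"u":{"nt":{"o":99,"p":19,"r":11},"uns":{"doo":76,"g":37,"o":8}}}
After op 3 (replace /co/0 49): {"co":[49,{"g":54,"rig":35}],"u":{"nt":{"o":99,"p":19,"r":11},"uns":{"doo":76,"g":37,"o":8}}}
After op 4 (replace /u 58): {"co":[49,{"g":54,"rig":35}],"u":58}
After op 5 (replace /co/0 75): {"co":[75,{"g":54,"rig":35}],"u":58}
After op 6 (replace /co 30): {"co":30,"u":58}
After op 7 (add /u 15): {"co":30,"u":15}
After op 8 (add /x 98): {"co":30,"u":15,"x":98}
After op 9 (replace /co 68): {"co":68,"u":15,"x":98}
After op 10 (replace /co 22): {"co":22,"u":15,"x":98}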